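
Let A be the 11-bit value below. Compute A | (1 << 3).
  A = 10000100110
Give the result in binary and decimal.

Mask = 1 << 3 = 00000001000
Bit 3 of A is 0, so OR-ing with the mask flips it to 1.
  10000100110
| 00000001000
-------------
  10000101110

Answer: 10000101110 (1070)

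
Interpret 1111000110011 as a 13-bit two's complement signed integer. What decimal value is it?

MSB is 1, so the value is negative. Find the magnitude:
1. Invert bits:  0000111001100
2. Add 1:        0000111001101  = 461
3. Apply sign:   -461

Answer: -461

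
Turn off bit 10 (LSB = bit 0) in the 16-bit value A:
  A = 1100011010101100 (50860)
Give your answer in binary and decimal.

Mask = ~(1 << 10) = 1111101111111111
Bit 10 of A is 1, so AND-ing with the mask clears it to 0.
  1100011010101100
& 1111101111111111
------------------
  1100001010101100

Answer: 1100001010101100 (49836)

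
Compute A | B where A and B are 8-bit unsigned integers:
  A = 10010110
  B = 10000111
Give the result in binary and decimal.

Apply | to each column (1 where either bit is 1):
  10010110
| 10000111
----------
  10010111

Answer: 10010111 (151)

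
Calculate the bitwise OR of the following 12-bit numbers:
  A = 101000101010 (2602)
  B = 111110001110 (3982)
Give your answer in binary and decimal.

Apply | to each column (1 where either bit is 1):
  101000101010
| 111110001110
--------------
  111110101110

Answer: 111110101110 (4014)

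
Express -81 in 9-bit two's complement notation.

1. Binary of +81:  001010001
2. Invert bits:     110101110
3. Add 1:           110101111

Answer: 110101111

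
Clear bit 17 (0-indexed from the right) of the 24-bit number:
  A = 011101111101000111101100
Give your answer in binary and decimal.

Mask = ~(1 << 17) = 111111011111111111111111
Bit 17 of A is 1, so AND-ing with the mask clears it to 0.
  011101111101000111101100
& 111111011111111111111111
--------------------------
  011101011101000111101100

Answer: 011101011101000111101100 (7721452)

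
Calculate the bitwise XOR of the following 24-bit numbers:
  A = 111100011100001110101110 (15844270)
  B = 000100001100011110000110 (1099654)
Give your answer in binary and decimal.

Apply ^ to each column (1 where bits differ):
  111100011100001110101110
^ 000100001100011110000110
--------------------------
  111000010000010000101000

Answer: 111000010000010000101000 (14746664)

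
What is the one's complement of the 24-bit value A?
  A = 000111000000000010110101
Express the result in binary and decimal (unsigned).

Flip each bit (0->1, 1->0):
  000111000000000010110101
  111000111111111101001010

Answer: 111000111111111101001010 (14942026)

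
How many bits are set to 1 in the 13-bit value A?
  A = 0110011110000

0110011110000
1-bits at positions (from bit 0 = LSB): 4, 5, 6, 7, 10, 11
Count = 6

Answer: 6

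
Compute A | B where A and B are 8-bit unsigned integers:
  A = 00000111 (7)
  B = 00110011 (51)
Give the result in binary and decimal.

Apply | to each column (1 where either bit is 1):
  00000111
| 00110011
----------
  00110111

Answer: 00110111 (55)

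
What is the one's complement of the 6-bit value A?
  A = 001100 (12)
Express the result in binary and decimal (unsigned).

Flip each bit (0->1, 1->0):
  001100
  110011

Answer: 110011 (51)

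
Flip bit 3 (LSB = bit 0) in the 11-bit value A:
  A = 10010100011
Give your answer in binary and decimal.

Mask = 1 << 3 = 00000001000
Bit 3 of A is 0; XOR with the mask flips it to 1.
  10010100011
^ 00000001000
-------------
  10010101011

Answer: 10010101011 (1195)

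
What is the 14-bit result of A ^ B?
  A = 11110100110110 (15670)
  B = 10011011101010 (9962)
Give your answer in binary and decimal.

Apply ^ to each column (1 where bits differ):
  11110100110110
^ 10011011101010
----------------
  01101111011100

Answer: 01101111011100 (7132)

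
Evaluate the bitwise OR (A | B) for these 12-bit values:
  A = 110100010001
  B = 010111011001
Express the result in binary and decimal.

Apply | to each column (1 where either bit is 1):
  110100010001
| 010111011001
--------------
  110111011001

Answer: 110111011001 (3545)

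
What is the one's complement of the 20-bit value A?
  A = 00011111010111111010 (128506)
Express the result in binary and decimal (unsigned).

Flip each bit (0->1, 1->0):
  00011111010111111010
  11100000101000000101

Answer: 11100000101000000101 (920069)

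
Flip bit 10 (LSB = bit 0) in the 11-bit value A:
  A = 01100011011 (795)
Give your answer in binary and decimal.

Mask = 1 << 10 = 10000000000
Bit 10 of A is 0; XOR with the mask flips it to 1.
  01100011011
^ 10000000000
-------------
  11100011011

Answer: 11100011011 (1819)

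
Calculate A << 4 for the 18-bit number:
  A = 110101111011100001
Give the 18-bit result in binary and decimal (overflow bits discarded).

Shift left by 4: drop the top 4 bit(s), append 4 zero(s) on the right.
  110101111011100001  ->  discard [1101], keep [01111011100001], append 0000
= 011110111000010000

Answer: 011110111000010000 (126480)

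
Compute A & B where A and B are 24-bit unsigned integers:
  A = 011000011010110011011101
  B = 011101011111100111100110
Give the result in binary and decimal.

Apply & to each column (1 only where both bits are 1):
  011000011010110011011101
& 011101011111100111100110
--------------------------
  011000011010100011000100

Answer: 011000011010100011000100 (6400196)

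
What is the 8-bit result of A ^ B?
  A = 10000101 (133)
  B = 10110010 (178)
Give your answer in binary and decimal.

Apply ^ to each column (1 where bits differ):
  10000101
^ 10110010
----------
  00110111

Answer: 00110111 (55)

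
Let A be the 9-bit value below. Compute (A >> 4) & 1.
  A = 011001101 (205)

Bit 4 is the 5th from the right.
  011001101
      ^
That bit is 0.

Answer: 0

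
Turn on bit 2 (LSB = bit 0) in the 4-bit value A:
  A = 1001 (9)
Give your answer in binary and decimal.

Mask = 1 << 2 = 0100
Bit 2 of A is 0, so OR-ing with the mask flips it to 1.
  1001
| 0100
------
  1101

Answer: 1101 (13)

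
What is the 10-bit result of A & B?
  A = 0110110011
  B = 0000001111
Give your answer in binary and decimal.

Apply & to each column (1 only where both bits are 1):
  0110110011
& 0000001111
------------
  0000000011

Answer: 0000000011 (3)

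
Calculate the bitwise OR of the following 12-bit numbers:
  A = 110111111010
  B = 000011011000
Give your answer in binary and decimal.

Apply | to each column (1 where either bit is 1):
  110111111010
| 000011011000
--------------
  110111111010

Answer: 110111111010 (3578)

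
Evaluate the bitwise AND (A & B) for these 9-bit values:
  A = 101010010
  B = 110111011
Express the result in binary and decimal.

Apply & to each column (1 only where both bits are 1):
  101010010
& 110111011
-----------
  100010010

Answer: 100010010 (274)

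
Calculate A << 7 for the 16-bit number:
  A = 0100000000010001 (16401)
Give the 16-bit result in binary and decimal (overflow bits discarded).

Shift left by 7: drop the top 7 bit(s), append 7 zero(s) on the right.
  0100000000010001  ->  discard [0100000], keep [000010001], append 0000000
= 0000100010000000

Answer: 0000100010000000 (2176)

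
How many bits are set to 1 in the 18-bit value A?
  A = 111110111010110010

111110111010110010
1-bits at positions (from bit 0 = LSB): 1, 4, 5, 7, 9, 10, 11, 13, 14, 15, 16, 17
Count = 12

Answer: 12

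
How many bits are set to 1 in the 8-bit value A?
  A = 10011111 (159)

10011111
1-bits at positions (from bit 0 = LSB): 0, 1, 2, 3, 4, 7
Count = 6

Answer: 6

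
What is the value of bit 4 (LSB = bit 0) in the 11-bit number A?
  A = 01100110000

Bit 4 is the 5th from the right.
  01100110000
        ^
That bit is 1.

Answer: 1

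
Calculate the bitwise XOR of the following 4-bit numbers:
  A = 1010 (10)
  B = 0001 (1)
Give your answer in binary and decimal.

Apply ^ to each column (1 where bits differ):
  1010
^ 0001
------
  1011

Answer: 1011 (11)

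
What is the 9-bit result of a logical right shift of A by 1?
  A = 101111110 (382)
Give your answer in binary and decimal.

Logical shift right by 1: drop the bottom 1 bit(s), prepend 1 zero(s) on the left.
  101111110  ->  keep [10111111], discard [0], prepend 0
= 010111111

Answer: 010111111 (191)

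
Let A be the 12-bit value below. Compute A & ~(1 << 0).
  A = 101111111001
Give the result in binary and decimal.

Mask = ~(1 << 0) = 111111111110
Bit 0 of A is 1, so AND-ing with the mask clears it to 0.
  101111111001
& 111111111110
--------------
  101111111000

Answer: 101111111000 (3064)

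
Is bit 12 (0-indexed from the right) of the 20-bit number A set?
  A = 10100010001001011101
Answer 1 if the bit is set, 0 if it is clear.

Bit 12 is the 13th from the right.
  10100010001001011101
         ^
That bit is 0.

Answer: 0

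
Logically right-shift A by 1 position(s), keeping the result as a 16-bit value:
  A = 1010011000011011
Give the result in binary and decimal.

Logical shift right by 1: drop the bottom 1 bit(s), prepend 1 zero(s) on the left.
  1010011000011011  ->  keep [101001100001101], discard [1], prepend 0
= 0101001100001101

Answer: 0101001100001101 (21261)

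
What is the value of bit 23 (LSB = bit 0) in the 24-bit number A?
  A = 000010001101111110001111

Bit 23 is the 24th from the right.
  000010001101111110001111
  ^
That bit is 0.

Answer: 0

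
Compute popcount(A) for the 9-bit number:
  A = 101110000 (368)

101110000
1-bits at positions (from bit 0 = LSB): 4, 5, 6, 8
Count = 4

Answer: 4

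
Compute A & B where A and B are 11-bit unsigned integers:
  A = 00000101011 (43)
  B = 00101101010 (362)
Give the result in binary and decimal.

Apply & to each column (1 only where both bits are 1):
  00000101011
& 00101101010
-------------
  00000101010

Answer: 00000101010 (42)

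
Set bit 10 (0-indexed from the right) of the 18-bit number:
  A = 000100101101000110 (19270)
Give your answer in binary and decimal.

Mask = 1 << 10 = 000000010000000000
Bit 10 of A is 0, so OR-ing with the mask flips it to 1.
  000100101101000110
| 000000010000000000
--------------------
  000100111101000110

Answer: 000100111101000110 (20294)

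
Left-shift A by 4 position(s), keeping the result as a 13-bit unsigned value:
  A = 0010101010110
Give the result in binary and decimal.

Shift left by 4: drop the top 4 bit(s), append 4 zero(s) on the right.
  0010101010110  ->  discard [0010], keep [101010110], append 0000
= 1010101100000

Answer: 1010101100000 (5472)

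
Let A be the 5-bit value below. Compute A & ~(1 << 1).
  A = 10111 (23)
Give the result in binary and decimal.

Mask = ~(1 << 1) = 11101
Bit 1 of A is 1, so AND-ing with the mask clears it to 0.
  10111
& 11101
-------
  10101

Answer: 10101 (21)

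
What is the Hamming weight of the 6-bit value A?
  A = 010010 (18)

010010
1-bits at positions (from bit 0 = LSB): 1, 4
Count = 2

Answer: 2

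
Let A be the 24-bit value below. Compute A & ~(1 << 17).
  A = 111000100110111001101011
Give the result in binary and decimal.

Mask = ~(1 << 17) = 111111011111111111111111
Bit 17 of A is 1, so AND-ing with the mask clears it to 0.
  111000100110111001101011
& 111111011111111111111111
--------------------------
  111000000110111001101011

Answer: 111000000110111001101011 (14708331)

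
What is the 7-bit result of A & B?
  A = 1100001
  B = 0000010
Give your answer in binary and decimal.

Apply & to each column (1 only where both bits are 1):
  1100001
& 0000010
---------
  0000000

Answer: 0000000 (0)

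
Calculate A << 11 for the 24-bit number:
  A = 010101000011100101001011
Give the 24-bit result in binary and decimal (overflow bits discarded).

Shift left by 11: drop the top 11 bit(s), append 11 zero(s) on the right.
  010101000011100101001011  ->  discard [01010100001], keep [1100101001011], append 00000000000
= 110010100101100000000000

Answer: 110010100101100000000000 (13260800)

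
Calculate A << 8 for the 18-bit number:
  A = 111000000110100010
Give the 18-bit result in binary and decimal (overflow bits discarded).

Shift left by 8: drop the top 8 bit(s), append 8 zero(s) on the right.
  111000000110100010  ->  discard [11100000], keep [0110100010], append 00000000
= 011010001000000000

Answer: 011010001000000000 (107008)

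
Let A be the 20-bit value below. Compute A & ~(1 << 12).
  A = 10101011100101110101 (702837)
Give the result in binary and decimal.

Mask = ~(1 << 12) = 11111110111111111111
Bit 12 of A is 1, so AND-ing with the mask clears it to 0.
  10101011100101110101
& 11111110111111111111
----------------------
  10101010100101110101

Answer: 10101010100101110101 (698741)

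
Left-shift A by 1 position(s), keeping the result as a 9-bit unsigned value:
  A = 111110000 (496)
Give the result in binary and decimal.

Shift left by 1: drop the top 1 bit(s), append 1 zero(s) on the right.
  111110000  ->  discard [1], keep [11110000], append 0
= 111100000

Answer: 111100000 (480)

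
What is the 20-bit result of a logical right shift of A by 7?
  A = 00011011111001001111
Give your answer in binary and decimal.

Logical shift right by 7: drop the bottom 7 bit(s), prepend 7 zero(s) on the left.
  00011011111001001111  ->  keep [0001101111100], discard [1001111], prepend 0000000
= 00000000001101111100

Answer: 00000000001101111100 (892)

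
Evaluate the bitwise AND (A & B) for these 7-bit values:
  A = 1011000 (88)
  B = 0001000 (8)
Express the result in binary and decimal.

Apply & to each column (1 only where both bits are 1):
  1011000
& 0001000
---------
  0001000

Answer: 0001000 (8)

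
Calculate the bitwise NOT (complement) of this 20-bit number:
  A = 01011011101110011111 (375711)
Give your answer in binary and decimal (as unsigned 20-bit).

Flip each bit (0->1, 1->0):
  01011011101110011111
  10100100010001100000

Answer: 10100100010001100000 (672864)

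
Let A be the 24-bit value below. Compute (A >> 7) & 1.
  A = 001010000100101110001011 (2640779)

Bit 7 is the 8th from the right.
  001010000100101110001011
                  ^
That bit is 1.

Answer: 1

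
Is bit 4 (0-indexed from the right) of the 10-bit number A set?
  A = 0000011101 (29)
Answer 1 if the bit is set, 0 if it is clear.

Bit 4 is the 5th from the right.
  0000011101
       ^
That bit is 1.

Answer: 1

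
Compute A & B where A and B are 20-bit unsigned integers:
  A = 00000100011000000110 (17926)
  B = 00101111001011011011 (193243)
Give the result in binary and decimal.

Apply & to each column (1 only where both bits are 1):
  00000100011000000110
& 00101111001011011011
----------------------
  00000100001000000010

Answer: 00000100001000000010 (16898)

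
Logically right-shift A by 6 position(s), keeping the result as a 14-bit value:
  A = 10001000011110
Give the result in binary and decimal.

Logical shift right by 6: drop the bottom 6 bit(s), prepend 6 zero(s) on the left.
  10001000011110  ->  keep [10001000], discard [011110], prepend 000000
= 00000010001000

Answer: 00000010001000 (136)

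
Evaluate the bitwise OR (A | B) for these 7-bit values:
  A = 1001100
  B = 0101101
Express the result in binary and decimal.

Apply | to each column (1 where either bit is 1):
  1001100
| 0101101
---------
  1101101

Answer: 1101101 (109)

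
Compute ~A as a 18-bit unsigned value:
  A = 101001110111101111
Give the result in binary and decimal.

Flip each bit (0->1, 1->0):
  101001110111101111
  010110001000010000

Answer: 010110001000010000 (90640)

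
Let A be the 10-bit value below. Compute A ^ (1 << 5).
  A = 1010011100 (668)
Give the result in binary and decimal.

Mask = 1 << 5 = 0000100000
Bit 5 of A is 0; XOR with the mask flips it to 1.
  1010011100
^ 0000100000
------------
  1010111100

Answer: 1010111100 (700)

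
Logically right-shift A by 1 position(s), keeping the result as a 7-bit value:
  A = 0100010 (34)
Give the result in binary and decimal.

Logical shift right by 1: drop the bottom 1 bit(s), prepend 1 zero(s) on the left.
  0100010  ->  keep [010001], discard [0], prepend 0
= 0010001

Answer: 0010001 (17)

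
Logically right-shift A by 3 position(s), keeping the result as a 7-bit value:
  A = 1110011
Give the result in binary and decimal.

Logical shift right by 3: drop the bottom 3 bit(s), prepend 3 zero(s) on the left.
  1110011  ->  keep [1110], discard [011], prepend 000
= 0001110

Answer: 0001110 (14)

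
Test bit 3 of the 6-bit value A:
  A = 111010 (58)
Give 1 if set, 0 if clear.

Bit 3 is the 4th from the right.
  111010
    ^
That bit is 1.

Answer: 1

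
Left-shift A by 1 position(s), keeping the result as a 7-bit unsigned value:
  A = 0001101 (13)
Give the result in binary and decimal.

Shift left by 1: drop the top 1 bit(s), append 1 zero(s) on the right.
  0001101  ->  discard [0], keep [001101], append 0
= 0011010

Answer: 0011010 (26)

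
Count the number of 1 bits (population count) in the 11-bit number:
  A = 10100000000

10100000000
1-bits at positions (from bit 0 = LSB): 8, 10
Count = 2

Answer: 2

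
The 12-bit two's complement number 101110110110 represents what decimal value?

MSB is 1, so the value is negative. Find the magnitude:
1. Invert bits:  010001001001
2. Add 1:        010001001010  = 1098
3. Apply sign:   -1098

Answer: -1098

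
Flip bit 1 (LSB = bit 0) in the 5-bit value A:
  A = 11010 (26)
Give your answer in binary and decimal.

Mask = 1 << 1 = 00010
Bit 1 of A is 1; XOR with the mask flips it to 0.
  11010
^ 00010
-------
  11000

Answer: 11000 (24)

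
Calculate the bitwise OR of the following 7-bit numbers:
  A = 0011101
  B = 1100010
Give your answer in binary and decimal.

Apply | to each column (1 where either bit is 1):
  0011101
| 1100010
---------
  1111111

Answer: 1111111 (127)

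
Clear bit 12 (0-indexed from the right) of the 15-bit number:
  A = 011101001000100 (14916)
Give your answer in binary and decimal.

Mask = ~(1 << 12) = 110111111111111
Bit 12 of A is 1, so AND-ing with the mask clears it to 0.
  011101001000100
& 110111111111111
-----------------
  010101001000100

Answer: 010101001000100 (10820)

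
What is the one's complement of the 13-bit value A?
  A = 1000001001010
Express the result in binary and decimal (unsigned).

Flip each bit (0->1, 1->0):
  1000001001010
  0111110110101

Answer: 0111110110101 (4021)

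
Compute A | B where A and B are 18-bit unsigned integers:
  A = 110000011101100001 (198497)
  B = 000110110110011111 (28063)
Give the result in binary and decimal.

Apply | to each column (1 where either bit is 1):
  110000011101100001
| 000110110110011111
--------------------
  110110111111111111

Answer: 110110111111111111 (225279)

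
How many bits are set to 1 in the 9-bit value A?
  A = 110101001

110101001
1-bits at positions (from bit 0 = LSB): 0, 3, 5, 7, 8
Count = 5

Answer: 5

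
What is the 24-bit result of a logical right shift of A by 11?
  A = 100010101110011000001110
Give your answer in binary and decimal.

Logical shift right by 11: drop the bottom 11 bit(s), prepend 11 zero(s) on the left.
  100010101110011000001110  ->  keep [1000101011100], discard [11000001110], prepend 00000000000
= 000000000001000101011100

Answer: 000000000001000101011100 (4444)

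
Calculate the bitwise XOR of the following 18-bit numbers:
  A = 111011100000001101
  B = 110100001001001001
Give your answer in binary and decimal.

Apply ^ to each column (1 where bits differ):
  111011100000001101
^ 110100001001001001
--------------------
  001111101001000100

Answer: 001111101001000100 (64068)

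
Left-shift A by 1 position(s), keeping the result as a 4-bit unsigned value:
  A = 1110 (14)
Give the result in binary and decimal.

Shift left by 1: drop the top 1 bit(s), append 1 zero(s) on the right.
  1110  ->  discard [1], keep [110], append 0
= 1100

Answer: 1100 (12)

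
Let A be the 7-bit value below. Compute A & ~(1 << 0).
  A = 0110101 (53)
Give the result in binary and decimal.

Mask = ~(1 << 0) = 1111110
Bit 0 of A is 1, so AND-ing with the mask clears it to 0.
  0110101
& 1111110
---------
  0110100

Answer: 0110100 (52)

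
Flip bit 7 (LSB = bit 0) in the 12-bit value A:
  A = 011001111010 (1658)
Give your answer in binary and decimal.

Mask = 1 << 7 = 000010000000
Bit 7 of A is 0; XOR with the mask flips it to 1.
  011001111010
^ 000010000000
--------------
  011011111010

Answer: 011011111010 (1786)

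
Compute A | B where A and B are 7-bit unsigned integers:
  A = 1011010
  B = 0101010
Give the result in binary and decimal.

Apply | to each column (1 where either bit is 1):
  1011010
| 0101010
---------
  1111010

Answer: 1111010 (122)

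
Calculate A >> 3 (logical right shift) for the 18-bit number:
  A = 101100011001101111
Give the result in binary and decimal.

Logical shift right by 3: drop the bottom 3 bit(s), prepend 3 zero(s) on the left.
  101100011001101111  ->  keep [101100011001101], discard [111], prepend 000
= 000101100011001101

Answer: 000101100011001101 (22733)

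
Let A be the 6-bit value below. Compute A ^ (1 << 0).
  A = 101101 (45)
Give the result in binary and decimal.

Mask = 1 << 0 = 000001
Bit 0 of A is 1; XOR with the mask flips it to 0.
  101101
^ 000001
--------
  101100

Answer: 101100 (44)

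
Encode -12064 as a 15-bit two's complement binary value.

1. Binary of +12064:  010111100100000
2. Invert bits:     101000011011111
3. Add 1:           101000011100000

Answer: 101000011100000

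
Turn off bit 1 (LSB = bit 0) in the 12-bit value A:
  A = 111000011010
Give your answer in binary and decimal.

Mask = ~(1 << 1) = 111111111101
Bit 1 of A is 1, so AND-ing with the mask clears it to 0.
  111000011010
& 111111111101
--------------
  111000011000

Answer: 111000011000 (3608)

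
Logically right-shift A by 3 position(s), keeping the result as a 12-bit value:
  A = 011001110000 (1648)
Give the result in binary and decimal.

Logical shift right by 3: drop the bottom 3 bit(s), prepend 3 zero(s) on the left.
  011001110000  ->  keep [011001110], discard [000], prepend 000
= 000011001110

Answer: 000011001110 (206)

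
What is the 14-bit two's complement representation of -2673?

1. Binary of +2673:  00101001110001
2. Invert bits:     11010110001110
3. Add 1:           11010110001111

Answer: 11010110001111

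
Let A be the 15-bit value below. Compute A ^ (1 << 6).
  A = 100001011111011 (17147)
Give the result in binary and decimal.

Mask = 1 << 6 = 000000001000000
Bit 6 of A is 1; XOR with the mask flips it to 0.
  100001011111011
^ 000000001000000
-----------------
  100001010111011

Answer: 100001010111011 (17083)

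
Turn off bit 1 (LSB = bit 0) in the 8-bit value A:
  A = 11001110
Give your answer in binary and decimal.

Mask = ~(1 << 1) = 11111101
Bit 1 of A is 1, so AND-ing with the mask clears it to 0.
  11001110
& 11111101
----------
  11001100

Answer: 11001100 (204)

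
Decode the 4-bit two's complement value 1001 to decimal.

MSB is 1, so the value is negative. Find the magnitude:
1. Invert bits:  0110
2. Add 1:        0111  = 7
3. Apply sign:   -7

Answer: -7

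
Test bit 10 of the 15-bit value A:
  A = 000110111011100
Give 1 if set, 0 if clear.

Bit 10 is the 11th from the right.
  000110111011100
      ^
That bit is 1.

Answer: 1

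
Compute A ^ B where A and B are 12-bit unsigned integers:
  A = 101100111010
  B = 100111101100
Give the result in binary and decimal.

Apply ^ to each column (1 where bits differ):
  101100111010
^ 100111101100
--------------
  001011010110

Answer: 001011010110 (726)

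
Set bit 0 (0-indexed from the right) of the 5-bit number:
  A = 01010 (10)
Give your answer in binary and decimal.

Mask = 1 << 0 = 00001
Bit 0 of A is 0, so OR-ing with the mask flips it to 1.
  01010
| 00001
-------
  01011

Answer: 01011 (11)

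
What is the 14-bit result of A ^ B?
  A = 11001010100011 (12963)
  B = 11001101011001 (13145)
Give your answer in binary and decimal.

Apply ^ to each column (1 where bits differ):
  11001010100011
^ 11001101011001
----------------
  00000111111010

Answer: 00000111111010 (506)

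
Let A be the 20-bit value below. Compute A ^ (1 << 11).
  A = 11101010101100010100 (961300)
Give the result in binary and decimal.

Mask = 1 << 11 = 00000000100000000000
Bit 11 of A is 1; XOR with the mask flips it to 0.
  11101010101100010100
^ 00000000100000000000
----------------------
  11101010001100010100

Answer: 11101010001100010100 (959252)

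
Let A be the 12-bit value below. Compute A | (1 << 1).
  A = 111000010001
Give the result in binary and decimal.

Mask = 1 << 1 = 000000000010
Bit 1 of A is 0, so OR-ing with the mask flips it to 1.
  111000010001
| 000000000010
--------------
  111000010011

Answer: 111000010011 (3603)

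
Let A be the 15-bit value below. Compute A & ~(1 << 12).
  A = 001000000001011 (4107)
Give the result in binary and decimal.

Mask = ~(1 << 12) = 110111111111111
Bit 12 of A is 1, so AND-ing with the mask clears it to 0.
  001000000001011
& 110111111111111
-----------------
  000000000001011

Answer: 000000000001011 (11)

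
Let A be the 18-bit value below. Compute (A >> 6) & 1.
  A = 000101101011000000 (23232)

Bit 6 is the 7th from the right.
  000101101011000000
             ^
That bit is 1.

Answer: 1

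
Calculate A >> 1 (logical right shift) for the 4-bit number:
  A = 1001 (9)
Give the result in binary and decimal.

Logical shift right by 1: drop the bottom 1 bit(s), prepend 1 zero(s) on the left.
  1001  ->  keep [100], discard [1], prepend 0
= 0100

Answer: 0100 (4)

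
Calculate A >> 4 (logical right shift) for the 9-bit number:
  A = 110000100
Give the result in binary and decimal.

Logical shift right by 4: drop the bottom 4 bit(s), prepend 4 zero(s) on the left.
  110000100  ->  keep [11000], discard [0100], prepend 0000
= 000011000

Answer: 000011000 (24)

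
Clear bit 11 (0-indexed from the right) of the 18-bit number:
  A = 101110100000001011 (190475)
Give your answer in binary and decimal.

Mask = ~(1 << 11) = 111111011111111111
Bit 11 of A is 1, so AND-ing with the mask clears it to 0.
  101110100000001011
& 111111011111111111
--------------------
  101110000000001011

Answer: 101110000000001011 (188427)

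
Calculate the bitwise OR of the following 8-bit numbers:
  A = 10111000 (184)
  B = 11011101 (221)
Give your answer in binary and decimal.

Apply | to each column (1 where either bit is 1):
  10111000
| 11011101
----------
  11111101

Answer: 11111101 (253)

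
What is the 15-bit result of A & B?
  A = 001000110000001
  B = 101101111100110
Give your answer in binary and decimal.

Apply & to each column (1 only where both bits are 1):
  001000110000001
& 101101111100110
-----------------
  001000110000000

Answer: 001000110000000 (4480)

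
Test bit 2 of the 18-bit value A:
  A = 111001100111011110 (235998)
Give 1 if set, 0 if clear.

Bit 2 is the 3rd from the right.
  111001100111011110
                 ^
That bit is 1.

Answer: 1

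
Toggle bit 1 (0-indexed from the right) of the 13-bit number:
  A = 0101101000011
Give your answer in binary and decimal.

Mask = 1 << 1 = 0000000000010
Bit 1 of A is 1; XOR with the mask flips it to 0.
  0101101000011
^ 0000000000010
---------------
  0101101000001

Answer: 0101101000001 (2881)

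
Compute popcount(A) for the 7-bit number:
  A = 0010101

0010101
1-bits at positions (from bit 0 = LSB): 0, 2, 4
Count = 3

Answer: 3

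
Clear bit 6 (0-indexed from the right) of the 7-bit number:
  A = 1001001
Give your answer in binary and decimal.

Mask = ~(1 << 6) = 0111111
Bit 6 of A is 1, so AND-ing with the mask clears it to 0.
  1001001
& 0111111
---------
  0001001

Answer: 0001001 (9)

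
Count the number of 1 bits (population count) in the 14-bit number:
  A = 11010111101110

11010111101110
1-bits at positions (from bit 0 = LSB): 1, 2, 3, 5, 6, 7, 8, 10, 12, 13
Count = 10

Answer: 10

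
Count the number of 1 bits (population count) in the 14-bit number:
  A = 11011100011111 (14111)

11011100011111
1-bits at positions (from bit 0 = LSB): 0, 1, 2, 3, 4, 8, 9, 10, 12, 13
Count = 10

Answer: 10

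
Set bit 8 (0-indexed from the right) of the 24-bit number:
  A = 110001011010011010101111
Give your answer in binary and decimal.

Mask = 1 << 8 = 000000000000000100000000
Bit 8 of A is 0, so OR-ing with the mask flips it to 1.
  110001011010011010101111
| 000000000000000100000000
--------------------------
  110001011010011110101111

Answer: 110001011010011110101111 (12953519)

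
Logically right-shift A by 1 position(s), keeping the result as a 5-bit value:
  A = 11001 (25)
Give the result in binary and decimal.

Logical shift right by 1: drop the bottom 1 bit(s), prepend 1 zero(s) on the left.
  11001  ->  keep [1100], discard [1], prepend 0
= 01100

Answer: 01100 (12)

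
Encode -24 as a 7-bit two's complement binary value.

1. Binary of +24:  0011000
2. Invert bits:     1100111
3. Add 1:           1101000

Answer: 1101000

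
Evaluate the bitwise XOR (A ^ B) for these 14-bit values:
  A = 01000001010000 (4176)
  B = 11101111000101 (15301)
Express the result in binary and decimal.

Apply ^ to each column (1 where bits differ):
  01000001010000
^ 11101111000101
----------------
  10101110010101

Answer: 10101110010101 (11157)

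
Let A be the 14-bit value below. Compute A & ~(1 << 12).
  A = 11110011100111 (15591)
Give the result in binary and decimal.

Mask = ~(1 << 12) = 10111111111111
Bit 12 of A is 1, so AND-ing with the mask clears it to 0.
  11110011100111
& 10111111111111
----------------
  10110011100111

Answer: 10110011100111 (11495)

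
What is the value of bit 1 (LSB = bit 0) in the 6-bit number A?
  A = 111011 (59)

Bit 1 is the 2nd from the right.
  111011
      ^
That bit is 1.

Answer: 1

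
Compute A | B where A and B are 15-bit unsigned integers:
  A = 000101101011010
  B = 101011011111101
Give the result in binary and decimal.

Apply | to each column (1 where either bit is 1):
  000101101011010
| 101011011111101
-----------------
  101111111111111

Answer: 101111111111111 (24575)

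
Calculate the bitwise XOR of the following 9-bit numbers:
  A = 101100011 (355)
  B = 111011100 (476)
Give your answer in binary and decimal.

Apply ^ to each column (1 where bits differ):
  101100011
^ 111011100
-----------
  010111111

Answer: 010111111 (191)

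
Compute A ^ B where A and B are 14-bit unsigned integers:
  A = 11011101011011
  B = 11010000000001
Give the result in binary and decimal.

Apply ^ to each column (1 where bits differ):
  11011101011011
^ 11010000000001
----------------
  00001101011010

Answer: 00001101011010 (858)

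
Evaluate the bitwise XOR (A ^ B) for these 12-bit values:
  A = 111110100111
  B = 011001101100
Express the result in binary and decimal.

Apply ^ to each column (1 where bits differ):
  111110100111
^ 011001101100
--------------
  100111001011

Answer: 100111001011 (2507)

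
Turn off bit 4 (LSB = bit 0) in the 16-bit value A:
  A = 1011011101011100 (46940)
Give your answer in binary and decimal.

Mask = ~(1 << 4) = 1111111111101111
Bit 4 of A is 1, so AND-ing with the mask clears it to 0.
  1011011101011100
& 1111111111101111
------------------
  1011011101001100

Answer: 1011011101001100 (46924)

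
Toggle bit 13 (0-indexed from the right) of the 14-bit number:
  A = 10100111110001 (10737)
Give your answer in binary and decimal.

Mask = 1 << 13 = 10000000000000
Bit 13 of A is 1; XOR with the mask flips it to 0.
  10100111110001
^ 10000000000000
----------------
  00100111110001

Answer: 00100111110001 (2545)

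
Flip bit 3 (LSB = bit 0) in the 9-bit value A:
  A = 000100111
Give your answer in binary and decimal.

Mask = 1 << 3 = 000001000
Bit 3 of A is 0; XOR with the mask flips it to 1.
  000100111
^ 000001000
-----------
  000101111

Answer: 000101111 (47)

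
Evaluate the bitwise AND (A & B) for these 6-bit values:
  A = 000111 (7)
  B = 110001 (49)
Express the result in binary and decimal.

Apply & to each column (1 only where both bits are 1):
  000111
& 110001
--------
  000001

Answer: 000001 (1)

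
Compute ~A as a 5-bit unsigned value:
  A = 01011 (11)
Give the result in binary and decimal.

Flip each bit (0->1, 1->0):
  01011
  10100

Answer: 10100 (20)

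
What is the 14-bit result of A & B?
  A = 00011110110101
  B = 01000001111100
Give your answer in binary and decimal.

Apply & to each column (1 only where both bits are 1):
  00011110110101
& 01000001111100
----------------
  00000000110100

Answer: 00000000110100 (52)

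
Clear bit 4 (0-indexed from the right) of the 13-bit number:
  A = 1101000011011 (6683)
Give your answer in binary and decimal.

Mask = ~(1 << 4) = 1111111101111
Bit 4 of A is 1, so AND-ing with the mask clears it to 0.
  1101000011011
& 1111111101111
---------------
  1101000001011

Answer: 1101000001011 (6667)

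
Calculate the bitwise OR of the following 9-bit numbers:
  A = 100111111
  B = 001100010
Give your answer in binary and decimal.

Apply | to each column (1 where either bit is 1):
  100111111
| 001100010
-----------
  101111111

Answer: 101111111 (383)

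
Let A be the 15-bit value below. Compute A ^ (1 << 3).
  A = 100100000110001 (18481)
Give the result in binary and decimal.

Mask = 1 << 3 = 000000000001000
Bit 3 of A is 0; XOR with the mask flips it to 1.
  100100000110001
^ 000000000001000
-----------------
  100100000111001

Answer: 100100000111001 (18489)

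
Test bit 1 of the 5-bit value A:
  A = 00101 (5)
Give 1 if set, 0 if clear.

Bit 1 is the 2nd from the right.
  00101
     ^
That bit is 0.

Answer: 0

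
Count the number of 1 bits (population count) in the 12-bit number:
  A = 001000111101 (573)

001000111101
1-bits at positions (from bit 0 = LSB): 0, 2, 3, 4, 5, 9
Count = 6

Answer: 6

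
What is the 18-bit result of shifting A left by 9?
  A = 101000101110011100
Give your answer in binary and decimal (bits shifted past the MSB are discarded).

Shift left by 9: drop the top 9 bit(s), append 9 zero(s) on the right.
  101000101110011100  ->  discard [101000101], keep [110011100], append 000000000
= 110011100000000000

Answer: 110011100000000000 (210944)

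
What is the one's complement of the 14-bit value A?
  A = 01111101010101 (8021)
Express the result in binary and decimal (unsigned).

Flip each bit (0->1, 1->0):
  01111101010101
  10000010101010

Answer: 10000010101010 (8362)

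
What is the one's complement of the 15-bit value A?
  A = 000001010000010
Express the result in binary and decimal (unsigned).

Flip each bit (0->1, 1->0):
  000001010000010
  111110101111101

Answer: 111110101111101 (32125)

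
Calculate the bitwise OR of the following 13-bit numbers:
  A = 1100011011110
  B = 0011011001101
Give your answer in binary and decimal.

Apply | to each column (1 where either bit is 1):
  1100011011110
| 0011011001101
---------------
  1111011011111

Answer: 1111011011111 (7903)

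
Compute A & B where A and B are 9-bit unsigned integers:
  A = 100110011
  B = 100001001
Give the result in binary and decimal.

Apply & to each column (1 only where both bits are 1):
  100110011
& 100001001
-----------
  100000001

Answer: 100000001 (257)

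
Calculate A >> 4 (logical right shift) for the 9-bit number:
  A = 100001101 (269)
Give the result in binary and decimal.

Logical shift right by 4: drop the bottom 4 bit(s), prepend 4 zero(s) on the left.
  100001101  ->  keep [10000], discard [1101], prepend 0000
= 000010000

Answer: 000010000 (16)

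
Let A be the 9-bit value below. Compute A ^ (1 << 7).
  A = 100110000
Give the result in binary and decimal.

Mask = 1 << 7 = 010000000
Bit 7 of A is 0; XOR with the mask flips it to 1.
  100110000
^ 010000000
-----------
  110110000

Answer: 110110000 (432)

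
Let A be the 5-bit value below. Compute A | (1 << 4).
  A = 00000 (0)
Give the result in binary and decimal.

Mask = 1 << 4 = 10000
Bit 4 of A is 0, so OR-ing with the mask flips it to 1.
  00000
| 10000
-------
  10000

Answer: 10000 (16)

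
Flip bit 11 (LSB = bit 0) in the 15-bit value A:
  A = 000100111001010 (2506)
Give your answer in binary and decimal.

Mask = 1 << 11 = 000100000000000
Bit 11 of A is 1; XOR with the mask flips it to 0.
  000100111001010
^ 000100000000000
-----------------
  000000111001010

Answer: 000000111001010 (458)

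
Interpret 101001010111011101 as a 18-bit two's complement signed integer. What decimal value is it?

MSB is 1, so the value is negative. Find the magnitude:
1. Invert bits:  010110101000100010
2. Add 1:        010110101000100011  = 92707
3. Apply sign:   -92707

Answer: -92707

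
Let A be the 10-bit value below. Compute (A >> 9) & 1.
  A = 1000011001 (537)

Bit 9 is the 10th from the right.
  1000011001
  ^
That bit is 1.

Answer: 1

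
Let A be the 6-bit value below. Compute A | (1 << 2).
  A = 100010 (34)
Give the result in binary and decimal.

Mask = 1 << 2 = 000100
Bit 2 of A is 0, so OR-ing with the mask flips it to 1.
  100010
| 000100
--------
  100110

Answer: 100110 (38)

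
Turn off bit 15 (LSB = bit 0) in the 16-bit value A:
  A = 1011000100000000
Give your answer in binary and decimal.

Mask = ~(1 << 15) = 0111111111111111
Bit 15 of A is 1, so AND-ing with the mask clears it to 0.
  1011000100000000
& 0111111111111111
------------------
  0011000100000000

Answer: 0011000100000000 (12544)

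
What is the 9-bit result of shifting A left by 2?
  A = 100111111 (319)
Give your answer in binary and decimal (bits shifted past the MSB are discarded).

Shift left by 2: drop the top 2 bit(s), append 2 zero(s) on the right.
  100111111  ->  discard [10], keep [0111111], append 00
= 011111100

Answer: 011111100 (252)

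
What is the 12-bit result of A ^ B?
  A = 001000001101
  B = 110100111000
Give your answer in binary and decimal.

Apply ^ to each column (1 where bits differ):
  001000001101
^ 110100111000
--------------
  111100110101

Answer: 111100110101 (3893)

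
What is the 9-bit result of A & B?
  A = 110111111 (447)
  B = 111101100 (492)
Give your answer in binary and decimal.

Apply & to each column (1 only where both bits are 1):
  110111111
& 111101100
-----------
  110101100

Answer: 110101100 (428)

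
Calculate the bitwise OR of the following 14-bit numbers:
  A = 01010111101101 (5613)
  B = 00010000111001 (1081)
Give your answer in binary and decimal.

Apply | to each column (1 where either bit is 1):
  01010111101101
| 00010000111001
----------------
  01010111111101

Answer: 01010111111101 (5629)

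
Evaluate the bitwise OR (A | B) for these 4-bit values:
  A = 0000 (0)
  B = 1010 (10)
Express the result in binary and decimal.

Apply | to each column (1 where either bit is 1):
  0000
| 1010
------
  1010

Answer: 1010 (10)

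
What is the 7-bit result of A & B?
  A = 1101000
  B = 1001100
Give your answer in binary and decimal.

Apply & to each column (1 only where both bits are 1):
  1101000
& 1001100
---------
  1001000

Answer: 1001000 (72)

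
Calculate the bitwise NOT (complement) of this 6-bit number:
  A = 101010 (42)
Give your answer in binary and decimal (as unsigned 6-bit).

Flip each bit (0->1, 1->0):
  101010
  010101

Answer: 010101 (21)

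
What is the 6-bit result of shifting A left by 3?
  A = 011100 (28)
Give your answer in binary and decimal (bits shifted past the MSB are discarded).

Shift left by 3: drop the top 3 bit(s), append 3 zero(s) on the right.
  011100  ->  discard [011], keep [100], append 000
= 100000

Answer: 100000 (32)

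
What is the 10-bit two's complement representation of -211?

1. Binary of +211:  0011010011
2. Invert bits:     1100101100
3. Add 1:           1100101101

Answer: 1100101101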